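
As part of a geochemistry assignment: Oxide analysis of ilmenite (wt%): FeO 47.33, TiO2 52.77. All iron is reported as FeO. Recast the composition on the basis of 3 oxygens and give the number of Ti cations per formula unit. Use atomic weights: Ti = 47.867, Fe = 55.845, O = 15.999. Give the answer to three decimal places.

1.001 Ti apfu

47.33 wt% FeO ÷ 71.844 g/mol = 0.65879 mol, giving 0.65879 Fe and 0.65879 O.
52.77 wt% TiO2 ÷ 79.865 g/mol = 0.66074 mol, giving 0.66074 Ti and 1.32148 O.
Oxygen sums to 1.98027; scaling by 3/1.98027 = 1.51494 puts the formula on 3 O.
Ti: 0.66074 × 1.51494 = 1.001 atoms per formula unit.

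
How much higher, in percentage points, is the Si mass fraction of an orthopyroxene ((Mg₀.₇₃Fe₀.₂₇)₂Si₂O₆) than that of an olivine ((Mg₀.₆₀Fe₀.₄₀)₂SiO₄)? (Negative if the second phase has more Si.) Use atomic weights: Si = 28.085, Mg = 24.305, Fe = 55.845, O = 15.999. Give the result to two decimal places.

8.86 percentage points

Si in (Mg₀.₇₃Fe₀.₂₇)₂Si₂O₆: molar mass 217.806 g/mol; 2×28.085 = 56.170 g → 25.79 wt%.
Si in (Mg₀.₆₀Fe₀.₄₀)₂SiO₄: molar mass 165.923 g/mol; 1×28.085 = 28.085 g → 16.93 wt%.
Difference = 25.79 − 16.93 = 8.86 percentage points.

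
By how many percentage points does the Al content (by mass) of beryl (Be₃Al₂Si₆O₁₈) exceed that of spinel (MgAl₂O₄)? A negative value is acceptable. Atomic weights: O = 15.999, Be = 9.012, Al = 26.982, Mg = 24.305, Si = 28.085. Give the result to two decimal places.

M(Be₃Al₂Si₆O₁₈) = 537.492 g/mol, so wt% Al = 53.964/537.492 × 100 = 10.04%.
M(MgAl₂O₄) = 142.265 g/mol, so wt% Al = 53.964/142.265 × 100 = 37.93%.
10.04 − 37.93 = -27.89 pp.

-27.89 percentage points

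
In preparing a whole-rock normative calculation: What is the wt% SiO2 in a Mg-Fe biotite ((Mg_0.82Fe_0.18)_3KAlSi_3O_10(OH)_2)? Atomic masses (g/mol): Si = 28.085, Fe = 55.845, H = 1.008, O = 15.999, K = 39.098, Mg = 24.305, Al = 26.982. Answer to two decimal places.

41.50 wt%

Formula mass = 434.286 g/mol.
3 Si → 3.0000 mol SiO2 per formula unit; M(SiO2) = 60.083, so SiO2 mass = 180.249 g.
180.249/434.286 × 100 = 41.50 wt%.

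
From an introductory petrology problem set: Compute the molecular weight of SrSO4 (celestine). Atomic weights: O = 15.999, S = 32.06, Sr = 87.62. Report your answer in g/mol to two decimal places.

183.68 g/mol

Sr: 1 × 87.62 = 87.6200
S: 1 × 32.06 = 32.0600
O: 4 × 15.999 = 63.9960
Summing the contributions gives the formula mass.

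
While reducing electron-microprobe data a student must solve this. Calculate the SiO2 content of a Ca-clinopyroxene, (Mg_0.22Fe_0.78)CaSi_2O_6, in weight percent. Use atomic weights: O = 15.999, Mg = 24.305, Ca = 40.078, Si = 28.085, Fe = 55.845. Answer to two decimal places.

49.83 wt%

Molar mass of (Mg_0.22Fe_0.78)CaSi_2O_6 = 0.22×24.305 + 0.78×55.845 + 1×40.078 + 2×28.085 + 6×15.999 = 241.148 g/mol.
Each formula unit contains 2 Si, equivalent to 2/1 = 2.0000 mol SiO2.
M(SiO2) = 1×28.085 + 2×15.999 = 60.083 g/mol.
Mass of SiO2 per formula unit = 2.0000 × 60.083 = 120.166 g.
SiO2 wt% = 120.166 / 241.148 × 100 = 49.83%.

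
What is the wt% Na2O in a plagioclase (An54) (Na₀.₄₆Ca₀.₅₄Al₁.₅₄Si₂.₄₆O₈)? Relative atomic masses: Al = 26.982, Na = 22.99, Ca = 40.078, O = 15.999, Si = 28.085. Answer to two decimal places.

5.26 wt%

Molar mass of Na₀.₄₆Ca₀.₅₄Al₁.₅₄Si₂.₄₆O₈ = 0.46×22.99 + 0.54×40.078 + 1.54×26.982 + 2.46×28.085 + 8×15.999 = 270.851 g/mol.
Each formula unit contains 0.46 Na, equivalent to 0.46/2 = 0.2300 mol Na2O.
M(Na2O) = 2×22.99 + 1×15.999 = 61.979 g/mol.
Mass of Na2O per formula unit = 0.2300 × 61.979 = 14.255 g.
Na2O wt% = 14.255 / 270.851 × 100 = 5.26%.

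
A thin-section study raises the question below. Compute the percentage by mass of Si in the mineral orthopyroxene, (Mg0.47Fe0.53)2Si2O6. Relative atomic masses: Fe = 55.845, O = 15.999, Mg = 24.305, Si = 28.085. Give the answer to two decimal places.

23.98 weight percent

Molar mass of (Mg0.47Fe0.53)2Si2O6: 0.94×24.305 + 1.06×55.845 + 2×28.085 + 6×15.999 = 234.206 g/mol.
Mass of Si per formula unit: 2 × 28.085 = 56.170 g.
Weight fraction Si = 56.170 / 234.206 = 0.2398.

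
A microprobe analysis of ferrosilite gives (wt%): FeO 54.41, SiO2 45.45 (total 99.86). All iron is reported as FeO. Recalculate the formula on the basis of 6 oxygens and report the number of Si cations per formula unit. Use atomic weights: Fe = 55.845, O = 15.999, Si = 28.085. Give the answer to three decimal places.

1.999 Si apfu

FeO: 54.41/71.844 = 0.75734 mol → 0.75734 mol Fe, 0.75734 mol O.
SiO2: 45.45/60.083 = 0.75645 mol → 0.75645 mol Si, 1.51290 mol O.
Total oxygen = 2.27024 mol. Normalization factor = 6/2.27024 = 2.64289.
Si per 6 O = 0.75645 × 2.64289 = 1.999.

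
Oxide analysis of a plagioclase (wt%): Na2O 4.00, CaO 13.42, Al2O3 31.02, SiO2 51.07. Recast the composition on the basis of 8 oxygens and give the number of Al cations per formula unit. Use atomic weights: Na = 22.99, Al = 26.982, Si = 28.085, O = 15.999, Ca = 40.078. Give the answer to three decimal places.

1.669 Al apfu

4.00 wt% Na2O ÷ 61.979 g/mol = 0.06454 mol, giving 0.12908 Na and 0.06454 O.
13.42 wt% CaO ÷ 56.077 g/mol = 0.23931 mol, giving 0.23931 Ca and 0.23931 O.
31.02 wt% Al2O3 ÷ 101.961 g/mol = 0.30423 mol, giving 0.60846 Al and 0.91269 O.
51.07 wt% SiO2 ÷ 60.083 g/mol = 0.84999 mol, giving 0.84999 Si and 1.69998 O.
Oxygen sums to 2.91652; scaling by 8/2.91652 = 2.74300 puts the formula on 8 O.
Al: 0.60846 × 2.74300 = 1.669 atoms per formula unit.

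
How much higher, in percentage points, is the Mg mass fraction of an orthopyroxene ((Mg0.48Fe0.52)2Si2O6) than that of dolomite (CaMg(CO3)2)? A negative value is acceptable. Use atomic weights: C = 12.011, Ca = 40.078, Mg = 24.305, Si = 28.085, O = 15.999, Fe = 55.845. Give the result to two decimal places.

Mg in (Mg0.48Fe0.52)2Si2O6: molar mass 233.576 g/mol; 0.96×24.305 = 23.333 g → 9.99 wt%.
Mg in CaMg(CO3)2: molar mass 184.399 g/mol; 1×24.305 = 24.305 g → 13.18 wt%.
Difference = 9.99 − 13.18 = -3.19 percentage points.

-3.19 percentage points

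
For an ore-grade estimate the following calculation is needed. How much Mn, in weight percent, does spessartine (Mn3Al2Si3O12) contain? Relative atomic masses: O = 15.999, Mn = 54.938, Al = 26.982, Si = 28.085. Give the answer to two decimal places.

33.29 weight percent

Molar mass of Mn3Al2Si3O12: 3*54.938 + 2*26.982 + 3*28.085 + 12*15.999 = 495.021 g/mol.
Mass of Mn per formula unit: 3 × 54.938 = 164.814 g.
Weight fraction Mn = 164.814 / 495.021 = 0.3329.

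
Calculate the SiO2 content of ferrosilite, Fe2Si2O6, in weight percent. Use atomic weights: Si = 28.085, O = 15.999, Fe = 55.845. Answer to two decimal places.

Formula mass = 263.854 g/mol.
2 Si → 2.0000 mol SiO2 per formula unit; M(SiO2) = 60.083, so SiO2 mass = 120.166 g.
120.166/263.854 × 100 = 45.54 wt%.

45.54 wt%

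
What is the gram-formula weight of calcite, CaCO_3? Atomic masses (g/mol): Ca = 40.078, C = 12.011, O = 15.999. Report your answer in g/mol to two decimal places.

The formula mass is the sum 1*40.078 + 1*12.011 + 3*15.999.

100.09 g/mol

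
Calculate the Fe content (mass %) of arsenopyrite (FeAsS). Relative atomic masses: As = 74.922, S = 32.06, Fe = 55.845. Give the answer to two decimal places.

Formula mass = 1×55.845 + 1×74.922 + 1×32.06 = 162.827 g/mol, of which 55.845 g is Fe.
So Fe makes up 55.845/162.827 = 0.3430 of the mass, i.e. 34.30%.

34.30 mass %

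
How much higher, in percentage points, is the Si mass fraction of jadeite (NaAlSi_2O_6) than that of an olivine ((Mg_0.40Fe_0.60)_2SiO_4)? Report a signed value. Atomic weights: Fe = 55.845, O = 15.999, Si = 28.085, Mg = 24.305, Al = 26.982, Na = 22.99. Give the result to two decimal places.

First mineral: 56.170 g Si in 202.136 g formula = 27.79 wt% Si.
Second mineral: 28.085 g Si in 178.539 g formula = 15.73 wt% Si.
27.79% − 15.73% gives a difference of 12.06 percentage points.

12.06 percentage points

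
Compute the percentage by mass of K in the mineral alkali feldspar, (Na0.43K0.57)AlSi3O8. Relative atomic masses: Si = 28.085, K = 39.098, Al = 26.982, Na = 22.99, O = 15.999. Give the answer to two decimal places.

8.21 mass %

Formula mass = 0.43·22.99 + 0.57·39.098 + 1·26.982 + 3·28.085 + 8·15.999 = 271.401 g/mol, of which 22.286 g is K.
So K makes up 22.286/271.401 = 0.0821 of the mass, i.e. 8.21%.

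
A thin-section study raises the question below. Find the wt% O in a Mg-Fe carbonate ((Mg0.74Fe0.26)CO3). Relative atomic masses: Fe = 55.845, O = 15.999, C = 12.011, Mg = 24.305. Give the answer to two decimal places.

Formula mass = 0.74·24.305 + 0.26·55.845 + 1·12.011 + 3·15.999 = 92.513 g/mol, of which 47.997 g is O.
So O makes up 47.997/92.513 = 0.5188 of the mass, i.e. 51.88%.

51.88 mass %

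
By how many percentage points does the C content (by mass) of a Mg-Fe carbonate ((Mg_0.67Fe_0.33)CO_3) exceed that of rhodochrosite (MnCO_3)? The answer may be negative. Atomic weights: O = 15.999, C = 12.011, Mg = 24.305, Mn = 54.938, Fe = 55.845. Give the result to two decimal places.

C in (Mg_0.67Fe_0.33)CO_3: molar mass 94.721 g/mol; 1×12.011 = 12.011 g → 12.68 wt%.
C in MnCO_3: molar mass 114.946 g/mol; 1×12.011 = 12.011 g → 10.45 wt%.
Difference = 12.68 − 10.45 = 2.23 percentage points.

2.23 percentage points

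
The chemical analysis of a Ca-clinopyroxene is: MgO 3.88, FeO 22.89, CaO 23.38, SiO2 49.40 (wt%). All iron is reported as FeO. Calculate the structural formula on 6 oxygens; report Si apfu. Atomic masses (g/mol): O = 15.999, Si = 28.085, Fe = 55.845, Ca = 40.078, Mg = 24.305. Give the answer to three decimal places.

1.992 Si apfu

MgO: 3.88/40.304 = 0.09627 mol → 0.09627 mol Mg, 0.09627 mol O.
FeO: 22.89/71.844 = 0.31861 mol → 0.31861 mol Fe, 0.31861 mol O.
CaO: 23.38/56.077 = 0.41693 mol → 0.41693 mol Ca, 0.41693 mol O.
SiO2: 49.40/60.083 = 0.82220 mol → 0.82220 mol Si, 1.64440 mol O.
Total oxygen = 2.47621 mol. Normalization factor = 6/2.47621 = 2.42306.
Si per 6 O = 0.82220 × 2.42306 = 1.992.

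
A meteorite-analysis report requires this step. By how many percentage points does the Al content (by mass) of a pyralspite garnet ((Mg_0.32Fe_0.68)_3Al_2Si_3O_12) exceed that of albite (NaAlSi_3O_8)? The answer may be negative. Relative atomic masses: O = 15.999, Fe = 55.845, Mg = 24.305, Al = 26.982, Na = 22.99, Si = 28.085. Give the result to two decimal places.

M((Mg_0.32Fe_0.68)_3Al_2Si_3O_12) = 467.464 g/mol, so wt% Al = 53.964/467.464 × 100 = 11.54%.
M(NaAlSi_3O_8) = 262.219 g/mol, so wt% Al = 26.982/262.219 × 100 = 10.29%.
11.54 − 10.29 = 1.25 pp.

1.25 percentage points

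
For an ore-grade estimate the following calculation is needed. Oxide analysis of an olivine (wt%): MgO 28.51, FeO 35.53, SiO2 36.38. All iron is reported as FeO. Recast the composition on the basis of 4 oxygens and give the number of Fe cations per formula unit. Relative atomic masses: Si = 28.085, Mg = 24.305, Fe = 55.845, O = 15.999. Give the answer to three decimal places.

MgO: 28.51/40.304 = 0.70737 mol → 0.70737 mol Mg, 0.70737 mol O.
FeO: 35.53/71.844 = 0.49454 mol → 0.49454 mol Fe, 0.49454 mol O.
SiO2: 36.38/60.083 = 0.60550 mol → 0.60550 mol Si, 1.21100 mol O.
Total oxygen = 2.41291 mol. Normalization factor = 4/2.41291 = 1.65775.
Fe per 4 O = 0.49454 × 1.65775 = 0.820.

0.820 Fe apfu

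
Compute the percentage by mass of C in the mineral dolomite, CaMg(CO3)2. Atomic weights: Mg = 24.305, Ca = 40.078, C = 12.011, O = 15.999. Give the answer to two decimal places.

M(CaMg(CO3)2) = 184.399 g/mol.
C contributes 2 × 12.011 = 24.022 g per mole.
24.022/184.399 = 0.1303 → 13.03%.

13.03 mass %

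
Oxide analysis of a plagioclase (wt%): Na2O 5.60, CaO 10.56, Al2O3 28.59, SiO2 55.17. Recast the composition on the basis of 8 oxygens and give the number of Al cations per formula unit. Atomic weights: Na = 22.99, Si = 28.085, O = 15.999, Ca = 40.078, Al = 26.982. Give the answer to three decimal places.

5.60 wt% Na2O ÷ 61.979 g/mol = 0.09035 mol, giving 0.18070 Na and 0.09035 O.
10.56 wt% CaO ÷ 56.077 g/mol = 0.18831 mol, giving 0.18831 Ca and 0.18831 O.
28.59 wt% Al2O3 ÷ 101.961 g/mol = 0.28040 mol, giving 0.56080 Al and 0.84120 O.
55.17 wt% SiO2 ÷ 60.083 g/mol = 0.91823 mol, giving 0.91823 Si and 1.83646 O.
Oxygen sums to 2.95632; scaling by 8/2.95632 = 2.70607 puts the formula on 8 O.
Al: 0.56080 × 2.70607 = 1.518 atoms per formula unit.

1.518 Al apfu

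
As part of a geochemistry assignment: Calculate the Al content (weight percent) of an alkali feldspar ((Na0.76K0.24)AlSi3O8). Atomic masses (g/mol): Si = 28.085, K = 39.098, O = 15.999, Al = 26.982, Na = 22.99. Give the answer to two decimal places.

M((Na0.76K0.24)AlSi3O8) = 266.085 g/mol.
Al contributes 1 × 26.982 = 26.982 g per mole.
26.982/266.085 = 0.1014 → 10.14%.

10.14 weight percent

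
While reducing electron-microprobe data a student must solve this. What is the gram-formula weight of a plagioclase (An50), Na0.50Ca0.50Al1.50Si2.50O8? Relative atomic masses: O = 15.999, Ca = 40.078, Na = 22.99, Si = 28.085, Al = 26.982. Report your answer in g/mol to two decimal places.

270.21 g/mol

Na: 0.50 × 22.99 = 11.4950
Ca: 0.50 × 40.078 = 20.0390
Al: 1.50 × 26.982 = 40.4730
Si: 2.50 × 28.085 = 70.2125
O: 8 × 15.999 = 127.9920
Summing the contributions gives the formula mass.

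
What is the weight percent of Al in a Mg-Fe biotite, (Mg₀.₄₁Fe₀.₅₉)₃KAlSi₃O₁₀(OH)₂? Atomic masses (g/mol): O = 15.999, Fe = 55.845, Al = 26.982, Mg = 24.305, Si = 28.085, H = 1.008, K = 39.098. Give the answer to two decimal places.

M((Mg₀.₄₁Fe₀.₅₉)₃KAlSi₃O₁₀(OH)₂) = 473.080 g/mol.
Al contributes 1 × 26.982 = 26.982 g per mole.
26.982/473.080 = 0.0570 → 5.70%.

5.70 weight percent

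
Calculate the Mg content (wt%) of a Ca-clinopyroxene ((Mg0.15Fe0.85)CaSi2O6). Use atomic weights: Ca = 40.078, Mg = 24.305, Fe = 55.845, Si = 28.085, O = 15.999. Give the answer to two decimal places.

Molar mass of (Mg0.15Fe0.85)CaSi2O6: 0.15·24.305 + 0.85·55.845 + 1·40.078 + 2·28.085 + 6·15.999 = 243.356 g/mol.
Mass of Mg per formula unit: 0.15 × 24.305 = 3.646 g.
Weight fraction Mg = 3.646 / 243.356 = 0.0150.

1.50 wt%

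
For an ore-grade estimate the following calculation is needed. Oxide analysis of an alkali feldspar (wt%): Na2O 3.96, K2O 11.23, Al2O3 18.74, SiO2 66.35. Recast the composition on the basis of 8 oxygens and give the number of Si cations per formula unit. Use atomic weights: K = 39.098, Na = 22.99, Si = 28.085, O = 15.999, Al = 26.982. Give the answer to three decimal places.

3.002 Si apfu

Na2O (M=61.979): mol = 0.06389; Na = 0.12778, O = 0.06389.
K2O (M=94.195): mol = 0.11922; K = 0.23844, O = 0.11922.
Al2O3 (M=101.961): mol = 0.18380; Al = 0.36760, O = 0.55140.
SiO2 (M=60.083): mol = 1.10431; Si = 1.10431, O = 2.20862.
ΣO = 2.94313; factor = 8/ΣO = 2.71819.
Si apfu = 1.10431 × 2.71819 = 3.002.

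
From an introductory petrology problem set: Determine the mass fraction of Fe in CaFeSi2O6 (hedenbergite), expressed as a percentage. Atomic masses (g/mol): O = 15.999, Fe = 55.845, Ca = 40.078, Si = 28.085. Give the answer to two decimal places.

M(CaFeSi2O6) = 248.087 g/mol.
Fe contributes 1 × 55.845 = 55.845 g per mole.
55.845/248.087 = 0.2251 → 22.51%.

22.51 mass %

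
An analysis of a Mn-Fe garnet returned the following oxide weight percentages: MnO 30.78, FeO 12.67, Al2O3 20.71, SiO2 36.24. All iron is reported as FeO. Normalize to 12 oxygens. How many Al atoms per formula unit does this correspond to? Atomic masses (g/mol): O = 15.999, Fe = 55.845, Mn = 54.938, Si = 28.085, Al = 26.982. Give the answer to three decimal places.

30.78 wt% MnO ÷ 70.937 g/mol = 0.43391 mol, giving 0.43391 Mn and 0.43391 O.
12.67 wt% FeO ÷ 71.844 g/mol = 0.17635 mol, giving 0.17635 Fe and 0.17635 O.
20.71 wt% Al2O3 ÷ 101.961 g/mol = 0.20312 mol, giving 0.40624 Al and 0.60936 O.
36.24 wt% SiO2 ÷ 60.083 g/mol = 0.60317 mol, giving 0.60317 Si and 1.20634 O.
Oxygen sums to 2.42596; scaling by 12/2.42596 = 4.94650 puts the formula on 12 O.
Al: 0.40624 × 4.94650 = 2.009 atoms per formula unit.

2.009 Al apfu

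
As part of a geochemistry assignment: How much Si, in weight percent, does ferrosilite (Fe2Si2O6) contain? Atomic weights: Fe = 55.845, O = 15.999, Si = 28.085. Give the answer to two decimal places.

Formula mass = 2×55.845 + 2×28.085 + 6×15.999 = 263.854 g/mol, of which 56.170 g is Si.
So Si makes up 56.170/263.854 = 0.2129 of the mass, i.e. 21.29%.

21.29 weight percent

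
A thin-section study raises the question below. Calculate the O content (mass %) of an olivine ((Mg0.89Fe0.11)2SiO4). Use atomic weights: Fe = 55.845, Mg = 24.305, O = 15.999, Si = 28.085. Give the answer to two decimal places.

43.35 mass %

Molar mass of (Mg0.89Fe0.11)2SiO4: 1.78*24.305 + 0.22*55.845 + 1*28.085 + 4*15.999 = 147.630 g/mol.
Mass of O per formula unit: 4 × 15.999 = 63.996 g.
Weight fraction O = 63.996 / 147.630 = 0.4335.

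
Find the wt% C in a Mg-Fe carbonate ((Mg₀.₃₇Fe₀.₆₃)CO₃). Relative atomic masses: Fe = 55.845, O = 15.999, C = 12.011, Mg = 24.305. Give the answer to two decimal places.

11.53 weight percent

M((Mg₀.₃₇Fe₀.₆₃)CO₃) = 104.183 g/mol.
C contributes 1 × 12.011 = 12.011 g per mole.
12.011/104.183 = 0.1153 → 11.53%.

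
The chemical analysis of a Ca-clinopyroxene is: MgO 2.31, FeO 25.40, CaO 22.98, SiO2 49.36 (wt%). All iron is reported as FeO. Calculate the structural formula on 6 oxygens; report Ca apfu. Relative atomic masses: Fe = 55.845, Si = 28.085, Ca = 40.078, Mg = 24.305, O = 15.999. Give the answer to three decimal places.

0.998 Ca apfu

2.31 wt% MgO ÷ 40.304 g/mol = 0.05731 mol, giving 0.05731 Mg and 0.05731 O.
25.40 wt% FeO ÷ 71.844 g/mol = 0.35354 mol, giving 0.35354 Fe and 0.35354 O.
22.98 wt% CaO ÷ 56.077 g/mol = 0.40979 mol, giving 0.40979 Ca and 0.40979 O.
49.36 wt% SiO2 ÷ 60.083 g/mol = 0.82153 mol, giving 0.82153 Si and 1.64306 O.
Oxygen sums to 2.46370; scaling by 6/2.46370 = 2.43536 puts the formula on 6 O.
Ca: 0.40979 × 2.43536 = 0.998 atoms per formula unit.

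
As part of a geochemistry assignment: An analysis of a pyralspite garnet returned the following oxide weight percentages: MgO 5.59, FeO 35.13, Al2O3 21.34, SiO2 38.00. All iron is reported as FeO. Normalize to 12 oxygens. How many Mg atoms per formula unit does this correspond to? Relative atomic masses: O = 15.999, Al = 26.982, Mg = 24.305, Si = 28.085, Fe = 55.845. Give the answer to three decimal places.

5.59 wt% MgO ÷ 40.304 g/mol = 0.13870 mol, giving 0.13870 Mg and 0.13870 O.
35.13 wt% FeO ÷ 71.844 g/mol = 0.48898 mol, giving 0.48898 Fe and 0.48898 O.
21.34 wt% Al2O3 ÷ 101.961 g/mol = 0.20930 mol, giving 0.41860 Al and 0.62790 O.
38.00 wt% SiO2 ÷ 60.083 g/mol = 0.63246 mol, giving 0.63246 Si and 1.26492 O.
Oxygen sums to 2.52050; scaling by 12/2.52050 = 4.76096 puts the formula on 12 O.
Mg: 0.13870 × 4.76096 = 0.660 atoms per formula unit.

0.660 Mg apfu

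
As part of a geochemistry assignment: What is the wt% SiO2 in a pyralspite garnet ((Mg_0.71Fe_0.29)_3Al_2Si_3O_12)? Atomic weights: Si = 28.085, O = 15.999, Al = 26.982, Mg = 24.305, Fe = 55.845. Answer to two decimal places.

Formula mass = 430.562 g/mol.
3 Si → 3.0000 mol SiO2 per formula unit; M(SiO2) = 60.083, so SiO2 mass = 180.249 g.
180.249/430.562 × 100 = 41.86 wt%.

41.86 wt%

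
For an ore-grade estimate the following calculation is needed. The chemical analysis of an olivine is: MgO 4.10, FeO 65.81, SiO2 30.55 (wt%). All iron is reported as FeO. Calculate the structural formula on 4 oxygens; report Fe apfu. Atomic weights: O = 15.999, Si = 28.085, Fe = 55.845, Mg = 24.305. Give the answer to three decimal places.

1.801 Fe apfu

MgO: 4.10/40.304 = 0.10173 mol → 0.10173 mol Mg, 0.10173 mol O.
FeO: 65.81/71.844 = 0.91601 mol → 0.91601 mol Fe, 0.91601 mol O.
SiO2: 30.55/60.083 = 0.50846 mol → 0.50846 mol Si, 1.01692 mol O.
Total oxygen = 2.03466 mol. Normalization factor = 4/2.03466 = 1.96593.
Fe per 4 O = 0.91601 × 1.96593 = 1.801.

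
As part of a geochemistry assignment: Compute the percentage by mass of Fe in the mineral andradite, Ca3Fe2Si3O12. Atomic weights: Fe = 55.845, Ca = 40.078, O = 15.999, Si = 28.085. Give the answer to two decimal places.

Molar mass of Ca3Fe2Si3O12: 3*40.078 + 2*55.845 + 3*28.085 + 12*15.999 = 508.167 g/mol.
Mass of Fe per formula unit: 2 × 55.845 = 111.690 g.
Weight fraction Fe = 111.690 / 508.167 = 0.2198.

21.98 weight percent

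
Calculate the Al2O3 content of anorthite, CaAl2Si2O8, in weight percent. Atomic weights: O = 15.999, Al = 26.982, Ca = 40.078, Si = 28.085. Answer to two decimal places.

36.65 wt%

Formula mass = 278.204 g/mol.
2 Al → 1.0000 mol Al2O3 per formula unit; M(Al2O3) = 101.961, so Al2O3 mass = 101.961 g.
101.961/278.204 × 100 = 36.65 wt%.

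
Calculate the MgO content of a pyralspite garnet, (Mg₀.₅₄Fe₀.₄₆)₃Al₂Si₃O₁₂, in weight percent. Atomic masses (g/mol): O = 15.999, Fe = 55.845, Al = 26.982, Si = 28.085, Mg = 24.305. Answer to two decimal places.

M((Mg₀.₅₄Fe₀.₄₆)₃Al₂Si₃O₁₂) = 446.647 g/mol; M(MgO) = 40.304 g/mol.
Moles MgO per formula unit = 1.62 Mg ÷ 1 = 1.6200.
MgO fraction = (1.6200 × 40.304) / 446.647 = 65.292/446.647 = 0.1462.

14.62 wt%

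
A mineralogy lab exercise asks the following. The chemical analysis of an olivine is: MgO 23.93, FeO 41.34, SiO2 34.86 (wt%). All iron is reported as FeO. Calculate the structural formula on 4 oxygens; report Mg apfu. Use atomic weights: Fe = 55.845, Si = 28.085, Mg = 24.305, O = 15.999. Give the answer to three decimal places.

1.019 Mg apfu

MgO (M=40.304): mol = 0.59374; Mg = 0.59374, O = 0.59374.
FeO (M=71.844): mol = 0.57541; Fe = 0.57541, O = 0.57541.
SiO2 (M=60.083): mol = 0.58020; Si = 0.58020, O = 1.16040.
ΣO = 2.32955; factor = 4/ΣO = 1.71707.
Mg apfu = 0.59374 × 1.71707 = 1.019.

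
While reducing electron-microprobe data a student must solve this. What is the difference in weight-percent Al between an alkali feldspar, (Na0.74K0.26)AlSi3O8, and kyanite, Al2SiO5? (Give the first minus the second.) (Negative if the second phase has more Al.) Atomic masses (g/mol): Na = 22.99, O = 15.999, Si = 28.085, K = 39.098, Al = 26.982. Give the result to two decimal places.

-23.17 percentage points

First mineral: 26.982 g Al in 266.407 g formula = 10.13 wt% Al.
Second mineral: 53.964 g Al in 162.044 g formula = 33.30 wt% Al.
10.13% − 33.30% gives a difference of -23.17 percentage points.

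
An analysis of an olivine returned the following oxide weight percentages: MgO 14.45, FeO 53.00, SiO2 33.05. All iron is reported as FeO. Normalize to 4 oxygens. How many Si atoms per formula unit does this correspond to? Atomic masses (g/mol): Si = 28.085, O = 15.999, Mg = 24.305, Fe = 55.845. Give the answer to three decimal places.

1.002 Si apfu

14.45 wt% MgO ÷ 40.304 g/mol = 0.35853 mol, giving 0.35853 Mg and 0.35853 O.
53.00 wt% FeO ÷ 71.844 g/mol = 0.73771 mol, giving 0.73771 Fe and 0.73771 O.
33.05 wt% SiO2 ÷ 60.083 g/mol = 0.55007 mol, giving 0.55007 Si and 1.10014 O.
Oxygen sums to 2.19638; scaling by 4/2.19638 = 1.82118 puts the formula on 4 O.
Si: 0.55007 × 1.82118 = 1.002 atoms per formula unit.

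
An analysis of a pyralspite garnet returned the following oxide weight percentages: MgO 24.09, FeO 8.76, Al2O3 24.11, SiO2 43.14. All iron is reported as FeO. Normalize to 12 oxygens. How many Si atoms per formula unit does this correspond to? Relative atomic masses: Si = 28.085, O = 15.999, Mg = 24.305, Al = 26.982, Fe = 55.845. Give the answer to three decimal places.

MgO: 24.09/40.304 = 0.59771 mol → 0.59771 mol Mg, 0.59771 mol O.
FeO: 8.76/71.844 = 0.12193 mol → 0.12193 mol Fe, 0.12193 mol O.
Al2O3: 24.11/101.961 = 0.23646 mol → 0.47292 mol Al, 0.70938 mol O.
SiO2: 43.14/60.083 = 0.71801 mol → 0.71801 mol Si, 1.43602 mol O.
Total oxygen = 2.86504 mol. Normalization factor = 12/2.86504 = 4.18842.
Si per 12 O = 0.71801 × 4.18842 = 3.007.

3.007 Si apfu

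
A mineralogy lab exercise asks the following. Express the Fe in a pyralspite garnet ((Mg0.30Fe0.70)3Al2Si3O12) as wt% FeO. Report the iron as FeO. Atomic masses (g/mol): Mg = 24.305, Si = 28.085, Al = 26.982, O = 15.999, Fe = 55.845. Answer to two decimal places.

Formula mass = 469.356 g/mol.
2.10 Fe → 2.1000 mol FeO per formula unit; M(FeO) = 71.844, so FeO mass = 150.872 g.
150.872/469.356 × 100 = 32.14 wt%.

32.14 wt%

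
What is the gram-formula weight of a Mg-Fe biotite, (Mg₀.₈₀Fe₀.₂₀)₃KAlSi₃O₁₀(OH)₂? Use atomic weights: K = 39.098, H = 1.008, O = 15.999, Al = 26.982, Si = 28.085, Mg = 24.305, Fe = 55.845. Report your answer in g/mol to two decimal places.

436.18 g/mol

M = 2.40*24.305 + 0.60*55.845 + 1*39.098 + 1*26.982 + 3*28.085 + 12*15.999 + 2*1.008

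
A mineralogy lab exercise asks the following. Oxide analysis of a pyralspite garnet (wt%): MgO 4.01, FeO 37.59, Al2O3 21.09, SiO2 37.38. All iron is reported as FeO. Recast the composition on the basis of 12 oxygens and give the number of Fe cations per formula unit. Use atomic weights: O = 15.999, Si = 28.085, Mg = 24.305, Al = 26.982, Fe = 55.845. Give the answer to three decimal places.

2.524 Fe apfu

MgO: 4.01/40.304 = 0.09949 mol → 0.09949 mol Mg, 0.09949 mol O.
FeO: 37.59/71.844 = 0.52322 mol → 0.52322 mol Fe, 0.52322 mol O.
Al2O3: 21.09/101.961 = 0.20684 mol → 0.41368 mol Al, 0.62052 mol O.
SiO2: 37.38/60.083 = 0.62214 mol → 0.62214 mol Si, 1.24428 mol O.
Total oxygen = 2.48751 mol. Normalization factor = 12/2.48751 = 4.82410.
Fe per 12 O = 0.52322 × 4.82410 = 2.524.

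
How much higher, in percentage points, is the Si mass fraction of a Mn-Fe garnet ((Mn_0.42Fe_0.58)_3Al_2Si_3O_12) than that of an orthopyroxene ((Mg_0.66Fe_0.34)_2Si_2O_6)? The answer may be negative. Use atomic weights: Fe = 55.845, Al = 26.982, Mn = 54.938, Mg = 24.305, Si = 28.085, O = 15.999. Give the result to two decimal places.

-8.31 percentage points

M((Mn_0.42Fe_0.58)_3Al_2Si_3O_12) = 496.599 g/mol, so wt% Si = 84.255/496.599 × 100 = 16.97%.
M((Mg_0.66Fe_0.34)_2Si_2O_6) = 222.221 g/mol, so wt% Si = 56.170/222.221 × 100 = 25.28%.
16.97 − 25.28 = -8.31 pp.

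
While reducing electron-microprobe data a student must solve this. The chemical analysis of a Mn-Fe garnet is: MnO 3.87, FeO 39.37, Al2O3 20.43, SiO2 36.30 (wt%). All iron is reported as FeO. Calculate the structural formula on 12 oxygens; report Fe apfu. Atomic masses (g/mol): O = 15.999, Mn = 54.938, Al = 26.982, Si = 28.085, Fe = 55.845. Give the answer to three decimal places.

3.87 wt% MnO ÷ 70.937 g/mol = 0.05456 mol, giving 0.05456 Mn and 0.05456 O.
39.37 wt% FeO ÷ 71.844 g/mol = 0.54799 mol, giving 0.54799 Fe and 0.54799 O.
20.43 wt% Al2O3 ÷ 101.961 g/mol = 0.20037 mol, giving 0.40074 Al and 0.60111 O.
36.30 wt% SiO2 ÷ 60.083 g/mol = 0.60416 mol, giving 0.60416 Si and 1.20832 O.
Oxygen sums to 2.41198; scaling by 12/2.41198 = 4.97517 puts the formula on 12 O.
Fe: 0.54799 × 4.97517 = 2.726 atoms per formula unit.

2.726 Fe apfu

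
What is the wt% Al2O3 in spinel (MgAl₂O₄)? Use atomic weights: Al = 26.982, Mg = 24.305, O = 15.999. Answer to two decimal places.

71.67 wt%

Formula mass = 142.265 g/mol.
2 Al → 1.0000 mol Al2O3 per formula unit; M(Al2O3) = 101.961, so Al2O3 mass = 101.961 g.
101.961/142.265 × 100 = 71.67 wt%.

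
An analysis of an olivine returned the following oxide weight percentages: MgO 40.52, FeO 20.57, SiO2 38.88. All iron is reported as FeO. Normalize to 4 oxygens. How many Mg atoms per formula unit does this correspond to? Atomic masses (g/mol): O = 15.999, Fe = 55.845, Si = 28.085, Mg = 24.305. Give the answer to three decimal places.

MgO (M=40.304): mol = 1.00536; Mg = 1.00536, O = 1.00536.
FeO (M=71.844): mol = 0.28631; Fe = 0.28631, O = 0.28631.
SiO2 (M=60.083): mol = 0.64710; Si = 0.64710, O = 1.29420.
ΣO = 2.58587; factor = 4/ΣO = 1.54687.
Mg apfu = 1.00536 × 1.54687 = 1.555.

1.555 Mg apfu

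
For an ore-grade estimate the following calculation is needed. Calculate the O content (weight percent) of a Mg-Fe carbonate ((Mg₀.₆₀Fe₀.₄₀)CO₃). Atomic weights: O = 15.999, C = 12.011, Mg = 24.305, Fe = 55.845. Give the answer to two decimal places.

49.52 weight percent

M((Mg₀.₆₀Fe₀.₄₀)CO₃) = 96.929 g/mol.
O contributes 3 × 15.999 = 47.997 g per mole.
47.997/96.929 = 0.4952 → 49.52%.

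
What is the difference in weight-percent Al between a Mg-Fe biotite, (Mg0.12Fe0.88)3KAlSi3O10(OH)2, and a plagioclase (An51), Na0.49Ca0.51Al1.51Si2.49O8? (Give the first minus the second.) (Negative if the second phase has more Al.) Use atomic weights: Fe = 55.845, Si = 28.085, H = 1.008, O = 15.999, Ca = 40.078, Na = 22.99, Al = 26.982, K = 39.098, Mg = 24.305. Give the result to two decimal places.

-9.68 percentage points

M((Mg0.12Fe0.88)3KAlSi3O10(OH)2) = 500.520 g/mol, so wt% Al = 26.982/500.520 × 100 = 5.39%.
M(Na0.49Ca0.51Al1.51Si2.49O8) = 270.371 g/mol, so wt% Al = 40.743/270.371 × 100 = 15.07%.
5.39 − 15.07 = -9.68 pp.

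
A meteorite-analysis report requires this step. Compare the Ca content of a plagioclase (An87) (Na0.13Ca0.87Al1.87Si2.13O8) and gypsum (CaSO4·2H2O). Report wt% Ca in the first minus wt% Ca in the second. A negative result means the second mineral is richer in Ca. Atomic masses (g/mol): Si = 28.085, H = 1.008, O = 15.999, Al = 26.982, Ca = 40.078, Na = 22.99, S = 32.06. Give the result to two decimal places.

-10.65 percentage points

M(Na0.13Ca0.87Al1.87Si2.13O8) = 276.126 g/mol, so wt% Ca = 34.868/276.126 × 100 = 12.63%.
M(CaSO4·2H2O) = 172.164 g/mol, so wt% Ca = 40.078/172.164 × 100 = 23.28%.
12.63 − 23.28 = -10.65 pp.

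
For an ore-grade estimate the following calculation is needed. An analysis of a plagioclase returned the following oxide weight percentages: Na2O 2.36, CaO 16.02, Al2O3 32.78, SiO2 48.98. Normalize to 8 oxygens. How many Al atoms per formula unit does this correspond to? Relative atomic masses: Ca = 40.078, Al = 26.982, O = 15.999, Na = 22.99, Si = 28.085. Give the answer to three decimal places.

1.762 Al apfu

2.36 wt% Na2O ÷ 61.979 g/mol = 0.03808 mol, giving 0.07616 Na and 0.03808 O.
16.02 wt% CaO ÷ 56.077 g/mol = 0.28568 mol, giving 0.28568 Ca and 0.28568 O.
32.78 wt% Al2O3 ÷ 101.961 g/mol = 0.32150 mol, giving 0.64300 Al and 0.96450 O.
48.98 wt% SiO2 ÷ 60.083 g/mol = 0.81521 mol, giving 0.81521 Si and 1.63042 O.
Oxygen sums to 2.91868; scaling by 8/2.91868 = 2.74097 puts the formula on 8 O.
Al: 0.64300 × 2.74097 = 1.762 atoms per formula unit.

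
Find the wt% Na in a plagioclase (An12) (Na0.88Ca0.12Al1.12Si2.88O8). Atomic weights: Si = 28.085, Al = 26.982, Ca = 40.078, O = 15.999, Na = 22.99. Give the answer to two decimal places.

7.66 wt%

Molar mass of Na0.88Ca0.12Al1.12Si2.88O8: 0.88*22.99 + 0.12*40.078 + 1.12*26.982 + 2.88*28.085 + 8*15.999 = 264.137 g/mol.
Mass of Na per formula unit: 0.88 × 22.99 = 20.231 g.
Weight fraction Na = 20.231 / 264.137 = 0.0766.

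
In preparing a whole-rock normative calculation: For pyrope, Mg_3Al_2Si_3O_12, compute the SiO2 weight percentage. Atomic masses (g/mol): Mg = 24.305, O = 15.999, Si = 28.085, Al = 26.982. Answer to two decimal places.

Molar mass of Mg_3Al_2Si_3O_12 = 3·24.305 + 2·26.982 + 3·28.085 + 12·15.999 = 403.122 g/mol.
Each formula unit contains 3 Si, equivalent to 3/1 = 3.0000 mol SiO2.
M(SiO2) = 1×28.085 + 2×15.999 = 60.083 g/mol.
Mass of SiO2 per formula unit = 3.0000 × 60.083 = 180.249 g.
SiO2 wt% = 180.249 / 403.122 × 100 = 44.71%.

44.71 wt%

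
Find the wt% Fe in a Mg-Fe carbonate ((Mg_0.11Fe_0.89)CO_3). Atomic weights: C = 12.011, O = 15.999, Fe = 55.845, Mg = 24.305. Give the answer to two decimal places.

44.23 wt%

M((Mg_0.11Fe_0.89)CO_3) = 112.384 g/mol.
Fe contributes 0.89 × 55.845 = 49.702 g per mole.
49.702/112.384 = 0.4423 → 44.23%.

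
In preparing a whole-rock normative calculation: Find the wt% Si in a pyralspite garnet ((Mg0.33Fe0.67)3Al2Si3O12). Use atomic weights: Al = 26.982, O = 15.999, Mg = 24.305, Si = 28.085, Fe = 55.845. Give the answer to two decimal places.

M((Mg0.33Fe0.67)3Al2Si3O12) = 466.517 g/mol.
Si contributes 3 × 28.085 = 84.255 g per mole.
84.255/466.517 = 0.1806 → 18.06%.

18.06 wt%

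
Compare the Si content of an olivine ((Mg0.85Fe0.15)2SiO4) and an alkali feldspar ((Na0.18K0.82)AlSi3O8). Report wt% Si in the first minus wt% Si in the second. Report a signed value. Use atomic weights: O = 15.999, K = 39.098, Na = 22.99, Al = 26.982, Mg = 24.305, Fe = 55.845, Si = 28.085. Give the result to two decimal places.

M((Mg0.85Fe0.15)2SiO4) = 150.153 g/mol, so wt% Si = 28.085/150.153 × 100 = 18.70%.
M((Na0.18K0.82)AlSi3O8) = 275.428 g/mol, so wt% Si = 84.255/275.428 × 100 = 30.59%.
18.70 − 30.59 = -11.89 pp.

-11.89 percentage points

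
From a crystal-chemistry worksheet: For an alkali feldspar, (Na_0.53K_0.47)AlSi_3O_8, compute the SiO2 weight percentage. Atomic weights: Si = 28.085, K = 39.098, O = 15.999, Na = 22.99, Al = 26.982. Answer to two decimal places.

Molar mass of (Na_0.53K_0.47)AlSi_3O_8 = 0.53×22.99 + 0.47×39.098 + 1×26.982 + 3×28.085 + 8×15.999 = 269.790 g/mol.
Each formula unit contains 3 Si, equivalent to 3/1 = 3.0000 mol SiO2.
M(SiO2) = 1×28.085 + 2×15.999 = 60.083 g/mol.
Mass of SiO2 per formula unit = 3.0000 × 60.083 = 180.249 g.
SiO2 wt% = 180.249 / 269.790 × 100 = 66.81%.

66.81 wt%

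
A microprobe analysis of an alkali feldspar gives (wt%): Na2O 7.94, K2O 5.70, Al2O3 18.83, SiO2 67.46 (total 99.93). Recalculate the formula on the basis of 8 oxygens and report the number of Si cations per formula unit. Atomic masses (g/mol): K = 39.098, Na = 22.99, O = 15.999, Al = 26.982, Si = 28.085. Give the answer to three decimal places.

3.006 Si apfu

7.94 wt% Na2O ÷ 61.979 g/mol = 0.12811 mol, giving 0.25622 Na and 0.12811 O.
5.70 wt% K2O ÷ 94.195 g/mol = 0.06051 mol, giving 0.12102 K and 0.06051 O.
18.83 wt% Al2O3 ÷ 101.961 g/mol = 0.18468 mol, giving 0.36936 Al and 0.55404 O.
67.46 wt% SiO2 ÷ 60.083 g/mol = 1.12278 mol, giving 1.12278 Si and 2.24556 O.
Oxygen sums to 2.98822; scaling by 8/2.98822 = 2.67718 puts the formula on 8 O.
Si: 1.12278 × 2.67718 = 3.006 atoms per formula unit.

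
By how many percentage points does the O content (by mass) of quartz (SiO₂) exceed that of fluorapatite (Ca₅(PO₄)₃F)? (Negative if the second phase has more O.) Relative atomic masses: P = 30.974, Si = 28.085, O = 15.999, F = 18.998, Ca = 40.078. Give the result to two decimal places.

M(SiO₂) = 60.083 g/mol, so wt% O = 31.998/60.083 × 100 = 53.26%.
M(Ca₅(PO₄)₃F) = 504.298 g/mol, so wt% O = 191.988/504.298 × 100 = 38.07%.
53.26 − 38.07 = 15.19 pp.

15.19 percentage points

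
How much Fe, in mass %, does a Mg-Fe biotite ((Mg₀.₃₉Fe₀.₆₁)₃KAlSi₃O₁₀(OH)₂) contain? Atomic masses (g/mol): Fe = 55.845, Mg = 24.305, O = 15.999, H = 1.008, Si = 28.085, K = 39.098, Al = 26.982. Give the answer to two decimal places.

Molar mass of (Mg₀.₃₉Fe₀.₆₁)₃KAlSi₃O₁₀(OH)₂: 1.17*24.305 + 1.83*55.845 + 1*39.098 + 1*26.982 + 3*28.085 + 12*15.999 + 2*1.008 = 474.972 g/mol.
Mass of Fe per formula unit: 1.83 × 55.845 = 102.196 g.
Weight fraction Fe = 102.196 / 474.972 = 0.2152.

21.52 mass %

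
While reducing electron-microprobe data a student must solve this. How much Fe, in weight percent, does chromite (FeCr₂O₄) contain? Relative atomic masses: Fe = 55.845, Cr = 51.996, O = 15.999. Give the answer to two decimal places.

M(FeCr₂O₄) = 223.833 g/mol.
Fe contributes 1 × 55.845 = 55.845 g per mole.
55.845/223.833 = 0.2495 → 24.95%.

24.95 weight percent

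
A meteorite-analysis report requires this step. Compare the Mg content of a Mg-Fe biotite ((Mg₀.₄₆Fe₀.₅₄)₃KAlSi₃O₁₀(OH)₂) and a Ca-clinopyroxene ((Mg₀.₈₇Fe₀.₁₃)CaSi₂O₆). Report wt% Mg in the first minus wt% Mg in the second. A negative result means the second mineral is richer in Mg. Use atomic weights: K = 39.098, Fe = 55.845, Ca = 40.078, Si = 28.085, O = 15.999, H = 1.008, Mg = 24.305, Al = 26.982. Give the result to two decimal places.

-2.42 percentage points

First mineral: 33.541 g Mg in 468.349 g formula = 7.16 wt% Mg.
Second mineral: 21.145 g Mg in 220.647 g formula = 9.58 wt% Mg.
7.16% − 9.58% gives a difference of -2.42 percentage points.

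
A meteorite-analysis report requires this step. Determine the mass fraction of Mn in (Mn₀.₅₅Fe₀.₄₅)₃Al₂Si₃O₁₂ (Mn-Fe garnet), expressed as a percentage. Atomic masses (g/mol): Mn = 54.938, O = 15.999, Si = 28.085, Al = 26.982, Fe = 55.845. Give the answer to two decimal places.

Molar mass of (Mn₀.₅₅Fe₀.₄₅)₃Al₂Si₃O₁₂: 1.65*54.938 + 1.35*55.845 + 2*26.982 + 3*28.085 + 12*15.999 = 496.245 g/mol.
Mass of Mn per formula unit: 1.65 × 54.938 = 90.648 g.
Weight fraction Mn = 90.648 / 496.245 = 0.1827.

18.27 wt%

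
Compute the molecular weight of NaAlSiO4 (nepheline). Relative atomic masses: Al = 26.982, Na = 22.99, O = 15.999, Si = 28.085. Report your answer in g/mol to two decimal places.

142.05 g/mol

Na: 1 × 22.99 = 22.9900
Al: 1 × 26.982 = 26.9820
Si: 1 × 28.085 = 28.0850
O: 4 × 15.999 = 63.9960
Summing the contributions gives the formula mass.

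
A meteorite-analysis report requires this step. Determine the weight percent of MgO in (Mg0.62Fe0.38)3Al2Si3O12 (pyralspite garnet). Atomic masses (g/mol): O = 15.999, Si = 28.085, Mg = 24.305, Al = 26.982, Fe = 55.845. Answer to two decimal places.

Formula mass = 439.078 g/mol.
1.86 Mg → 1.8600 mol MgO per formula unit; M(MgO) = 40.304, so MgO mass = 74.965 g.
74.965/439.078 × 100 = 17.07 wt%.

17.07 wt%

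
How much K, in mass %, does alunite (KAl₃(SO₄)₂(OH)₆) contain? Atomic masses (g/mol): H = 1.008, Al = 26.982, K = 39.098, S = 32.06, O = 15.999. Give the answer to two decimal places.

M(KAl₃(SO₄)₂(OH)₆) = 414.198 g/mol.
K contributes 1 × 39.098 = 39.098 g per mole.
39.098/414.198 = 0.0944 → 9.44%.

9.44 mass %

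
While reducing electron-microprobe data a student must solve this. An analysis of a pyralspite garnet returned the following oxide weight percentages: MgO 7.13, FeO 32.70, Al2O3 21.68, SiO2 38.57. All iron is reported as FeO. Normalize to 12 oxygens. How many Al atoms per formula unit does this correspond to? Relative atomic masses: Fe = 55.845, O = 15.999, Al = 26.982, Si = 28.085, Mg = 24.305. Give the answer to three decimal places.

1.998 Al apfu

MgO (M=40.304): mol = 0.17691; Mg = 0.17691, O = 0.17691.
FeO (M=71.844): mol = 0.45515; Fe = 0.45515, O = 0.45515.
Al2O3 (M=101.961): mol = 0.21263; Al = 0.42526, O = 0.63789.
SiO2 (M=60.083): mol = 0.64195; Si = 0.64195, O = 1.28390.
ΣO = 2.55385; factor = 12/ΣO = 4.69879.
Al apfu = 0.42526 × 4.69879 = 1.998.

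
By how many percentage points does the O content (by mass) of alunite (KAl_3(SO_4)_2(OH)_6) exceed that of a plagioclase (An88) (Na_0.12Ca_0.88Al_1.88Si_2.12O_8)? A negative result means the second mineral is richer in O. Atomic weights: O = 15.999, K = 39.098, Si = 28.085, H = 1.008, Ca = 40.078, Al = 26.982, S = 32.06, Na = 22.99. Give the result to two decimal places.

7.75 percentage points

First mineral: 223.986 g O in 414.198 g formula = 54.08 wt% O.
Second mineral: 127.992 g O in 276.286 g formula = 46.33 wt% O.
54.08% − 46.33% gives a difference of 7.75 percentage points.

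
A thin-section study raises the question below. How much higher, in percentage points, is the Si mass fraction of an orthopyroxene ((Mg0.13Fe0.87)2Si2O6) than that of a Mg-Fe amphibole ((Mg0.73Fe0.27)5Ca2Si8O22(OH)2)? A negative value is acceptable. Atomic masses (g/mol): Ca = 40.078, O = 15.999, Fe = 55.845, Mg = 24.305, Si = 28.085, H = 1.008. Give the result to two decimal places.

M((Mg0.13Fe0.87)2Si2O6) = 255.654 g/mol, so wt% Si = 56.170/255.654 × 100 = 21.97%.
M((Mg0.73Fe0.27)5Ca2Si8O22(OH)2) = 854.932 g/mol, so wt% Si = 224.680/854.932 × 100 = 26.28%.
21.97 − 26.28 = -4.31 pp.

-4.31 percentage points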